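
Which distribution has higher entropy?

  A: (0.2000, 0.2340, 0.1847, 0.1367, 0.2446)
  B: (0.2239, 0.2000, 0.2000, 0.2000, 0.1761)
B

Both distributions are close to uniform, making this a harder comparison.

H(A) = 2.2942 bits
H(B) = 2.3178 bits

The distribution closer to uniform has higher entropy.
Answer: B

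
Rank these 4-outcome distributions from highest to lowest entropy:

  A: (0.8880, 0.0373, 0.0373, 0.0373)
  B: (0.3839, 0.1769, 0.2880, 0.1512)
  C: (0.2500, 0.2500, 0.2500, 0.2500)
C > B > A

Key insight: Entropy is maximized by uniform distributions and minimized by concentrated distributions.

- Uniform distributions have maximum entropy log₂(4) = 2.0000 bits
- The more "peaked" or concentrated a distribution, the lower its entropy

Entropies:
  H(A) = 0.6834 bits
  H(B) = 1.9017 bits
  H(C) = 2.0000 bits

Ranking: C > B > A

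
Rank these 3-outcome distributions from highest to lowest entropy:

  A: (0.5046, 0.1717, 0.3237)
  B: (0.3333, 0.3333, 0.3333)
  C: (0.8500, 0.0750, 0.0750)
B > A > C

Key insight: Entropy is maximized by uniform distributions and minimized by concentrated distributions.

- Uniform distributions have maximum entropy log₂(3) = 1.5850 bits
- The more "peaked" or concentrated a distribution, the lower its entropy

Entropies:
  H(A) = 1.4612 bits
  H(B) = 1.5850 bits
  H(C) = 0.7598 bits

Ranking: B > A > C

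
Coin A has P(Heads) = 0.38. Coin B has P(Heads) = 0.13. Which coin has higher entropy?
A

For binary distributions, entropy is maximized at p=0.5 and decreases as p moves toward 0 or 1.

H(A) = H(0.38) = 0.9580 bits
H(B) = H(0.13) = 0.5574 bits

Distribution A (p=0.38) is closer to uniform (p=0.5), so it has higher entropy.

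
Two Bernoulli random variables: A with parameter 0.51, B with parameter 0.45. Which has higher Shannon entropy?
A

For binary distributions, entropy is maximized at p=0.5 and decreases as p moves toward 0 or 1.

H(A) = H(0.51) = 0.9997 bits
H(B) = H(0.45) = 0.9928 bits

Distribution A (p=0.51) is closer to uniform (p=0.5), so it has higher entropy.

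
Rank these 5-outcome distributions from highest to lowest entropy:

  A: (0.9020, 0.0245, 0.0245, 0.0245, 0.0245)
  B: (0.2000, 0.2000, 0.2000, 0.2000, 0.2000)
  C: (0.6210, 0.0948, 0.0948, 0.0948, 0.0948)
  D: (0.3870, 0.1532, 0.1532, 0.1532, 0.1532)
B > D > C > A

Key insight: Entropy is maximized by uniform distributions and minimized by concentrated distributions.

Entropies:
  H(A) = 0.6586 bits
  H(B) = 2.3219 bits
  H(C) = 1.7153 bits
  H(D) = 2.1888 bits

Ranking: B > D > C > A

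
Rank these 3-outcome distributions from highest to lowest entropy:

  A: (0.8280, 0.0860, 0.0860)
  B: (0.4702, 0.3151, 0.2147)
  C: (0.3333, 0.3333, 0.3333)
C > B > A

Key insight: Entropy is maximized by uniform distributions and minimized by concentrated distributions.

- Uniform distributions have maximum entropy log₂(3) = 1.5850 bits
- The more "peaked" or concentrated a distribution, the lower its entropy

Entropies:
  H(A) = 0.8343 bits
  H(B) = 1.5134 bits
  H(C) = 1.5850 bits

Ranking: C > B > A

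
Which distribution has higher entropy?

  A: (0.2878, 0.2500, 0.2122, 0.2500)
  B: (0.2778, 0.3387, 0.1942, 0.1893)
A

Both distributions are close to uniform, making this a harder comparison.

H(A) = 1.9917 bits
H(B) = 1.9561 bits

The distribution closer to uniform has higher entropy.
Answer: A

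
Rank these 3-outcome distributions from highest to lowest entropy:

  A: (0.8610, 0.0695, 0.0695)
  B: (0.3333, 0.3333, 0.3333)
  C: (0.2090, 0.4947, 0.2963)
B > C > A

Key insight: Entropy is maximized by uniform distributions and minimized by concentrated distributions.

- Uniform distributions have maximum entropy log₂(3) = 1.5850 bits
- The more "peaked" or concentrated a distribution, the lower its entropy

Entropies:
  H(A) = 0.7206 bits
  H(B) = 1.5850 bits
  H(C) = 1.4943 bits

Ranking: B > C > A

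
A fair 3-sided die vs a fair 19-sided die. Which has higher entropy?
19-sided die

Both are uniform distributions; for uniform over n outcomes, H = log₂(n). H(3-sided) = log₂(3) = 1.585 bits and H(19-sided) = log₂(19) = 4.248 bits. More outcomes in a uniform distribution means higher entropy.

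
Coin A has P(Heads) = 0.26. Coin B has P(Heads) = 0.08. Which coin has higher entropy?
A

For binary distributions, entropy is maximized at p=0.5 and decreases as p moves toward 0 or 1.

H(A) = H(0.26) = 0.8267 bits
H(B) = H(0.08) = 0.4022 bits

Distribution A (p=0.26) is closer to uniform (p=0.5), so it has higher entropy.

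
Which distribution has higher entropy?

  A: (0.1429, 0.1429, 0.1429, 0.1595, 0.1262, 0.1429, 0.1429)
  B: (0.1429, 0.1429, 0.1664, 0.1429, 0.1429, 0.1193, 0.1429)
A

Both distributions are close to uniform, making this a harder comparison.

H(A) = 2.8045 bits
H(B) = 2.8017 bits

The distribution closer to uniform has higher entropy.
Answer: A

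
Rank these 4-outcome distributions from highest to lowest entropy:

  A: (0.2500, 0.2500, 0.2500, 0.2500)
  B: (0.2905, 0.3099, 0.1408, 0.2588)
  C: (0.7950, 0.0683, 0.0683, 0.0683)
A > B > C

Key insight: Entropy is maximized by uniform distributions and minimized by concentrated distributions.

- Uniform distributions have maximum entropy log₂(4) = 2.0000 bits
- The more "peaked" or concentrated a distribution, the lower its entropy

Entropies:
  H(A) = 2.0000 bits
  H(B) = 1.9448 bits
  H(C) = 1.0567 bits

Ranking: A > B > C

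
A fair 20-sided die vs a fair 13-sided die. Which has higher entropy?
20-sided die

Both are uniform distributions; for uniform over n outcomes, H = log₂(n). H(20-sided) = log₂(20) = 4.322 bits and H(13-sided) = log₂(13) = 3.700 bits. More outcomes in a uniform distribution means higher entropy.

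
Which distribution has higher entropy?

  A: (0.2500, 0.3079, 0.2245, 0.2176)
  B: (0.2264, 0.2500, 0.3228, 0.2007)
A

Both distributions are close to uniform, making this a harder comparison.

H(A) = 1.9859 bits
H(B) = 1.9768 bits

The distribution closer to uniform has higher entropy.
Answer: A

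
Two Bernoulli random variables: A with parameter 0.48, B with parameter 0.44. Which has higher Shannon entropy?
A

For binary distributions, entropy is maximized at p=0.5 and decreases as p moves toward 0 or 1.

H(A) = H(0.48) = 0.9988 bits
H(B) = H(0.44) = 0.9896 bits

Distribution A (p=0.48) is closer to uniform (p=0.5), so it has higher entropy.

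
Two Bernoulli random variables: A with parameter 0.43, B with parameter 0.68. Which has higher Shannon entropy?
A

For binary distributions, entropy is maximized at p=0.5 and decreases as p moves toward 0 or 1.

H(A) = H(0.43) = 0.9858 bits
H(B) = H(0.68) = 0.9044 bits

Distribution A (p=0.43) is closer to uniform (p=0.5), so it has higher entropy.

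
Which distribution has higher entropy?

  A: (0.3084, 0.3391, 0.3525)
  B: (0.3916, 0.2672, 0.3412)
A

Both distributions are close to uniform, making this a harder comparison.

H(A) = 1.5827 bits
H(B) = 1.5677 bits

The distribution closer to uniform has higher entropy.
Answer: A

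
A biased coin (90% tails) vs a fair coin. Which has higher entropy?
Fair coin

The fair coin is uniform (p=0.5), maximizing binary entropy at 1 bit. The biased coin has H(0.90) ≈ 0.469 bits — its outcome is more predictable, so its entropy is lower.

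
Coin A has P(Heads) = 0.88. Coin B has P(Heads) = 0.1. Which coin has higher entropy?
A

For binary distributions, entropy is maximized at p=0.5 and decreases as p moves toward 0 or 1.

H(A) = H(0.88) = 0.5294 bits
H(B) = H(0.1) = 0.4690 bits

Distribution A (p=0.88) is closer to uniform (p=0.5), so it has higher entropy.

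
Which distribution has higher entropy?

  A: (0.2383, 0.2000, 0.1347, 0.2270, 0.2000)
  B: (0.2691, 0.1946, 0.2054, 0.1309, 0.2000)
A

Both distributions are close to uniform, making this a harder comparison.

H(A) = 2.2970 bits
H(B) = 2.2865 bits

The distribution closer to uniform has higher entropy.
Answer: A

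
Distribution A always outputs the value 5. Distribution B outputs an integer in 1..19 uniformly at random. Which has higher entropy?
B

A is deterministic, so H(A) = 0. B is uniform over 19 outcomes, so H(B) = log₂(19) = 4.248 bits. Any distribution with genuine randomness has higher entropy than a deterministic one.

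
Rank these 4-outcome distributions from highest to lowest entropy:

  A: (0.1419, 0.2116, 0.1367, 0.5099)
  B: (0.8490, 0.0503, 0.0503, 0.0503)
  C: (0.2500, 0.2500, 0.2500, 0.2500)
C > A > B

Key insight: Entropy is maximized by uniform distributions and minimized by concentrated distributions.

- Uniform distributions have maximum entropy log₂(4) = 2.0000 bits
- The more "peaked" or concentrated a distribution, the lower its entropy

Entropies:
  H(A) = 1.7617 bits
  H(B) = 0.8517 bits
  H(C) = 2.0000 bits

Ranking: C > A > B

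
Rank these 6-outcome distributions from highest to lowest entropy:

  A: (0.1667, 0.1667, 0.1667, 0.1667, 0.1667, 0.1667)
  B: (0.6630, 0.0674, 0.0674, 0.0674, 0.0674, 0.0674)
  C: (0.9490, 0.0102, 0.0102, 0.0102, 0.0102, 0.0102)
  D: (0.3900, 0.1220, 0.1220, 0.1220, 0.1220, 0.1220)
A > D > B > C

Key insight: Entropy is maximized by uniform distributions and minimized by concentrated distributions.

Entropies:
  H(A) = 2.5850 bits
  H(B) = 1.7044 bits
  H(C) = 0.4090 bits
  H(D) = 2.3812 bits

Ranking: A > D > B > C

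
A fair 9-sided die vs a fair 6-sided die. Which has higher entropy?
9-sided die

Both are uniform distributions; for uniform over n outcomes, H = log₂(n). H(9-sided) = log₂(9) = 3.170 bits and H(6-sided) = log₂(6) = 2.585 bits. More outcomes in a uniform distribution means higher entropy.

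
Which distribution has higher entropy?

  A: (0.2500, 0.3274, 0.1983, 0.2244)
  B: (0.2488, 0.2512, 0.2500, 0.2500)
B

Both distributions are close to uniform, making this a harder comparison.

H(A) = 1.9740 bits
H(B) = 2.0000 bits

The distribution closer to uniform has higher entropy.
Answer: B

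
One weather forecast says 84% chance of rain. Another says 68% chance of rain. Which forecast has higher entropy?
68% forecast

Treat each forecast as a Bernoulli distribution. Binary entropy is maximized at p=0.5 and falls off symmetrically toward 0 or 1. The 68% forecast is closer to 50%, so it is more uncertain. H(84%) ≈ 0.634 bits, H(68%) ≈ 0.904 bits.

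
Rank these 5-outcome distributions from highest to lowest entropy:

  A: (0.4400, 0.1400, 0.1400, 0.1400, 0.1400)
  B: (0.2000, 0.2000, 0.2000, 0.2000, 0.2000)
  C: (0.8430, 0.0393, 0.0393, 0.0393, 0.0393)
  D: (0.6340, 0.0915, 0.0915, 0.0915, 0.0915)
B > A > D > C

Key insight: Entropy is maximized by uniform distributions and minimized by concentrated distributions.

Entropies:
  H(A) = 2.1096 bits
  H(B) = 2.3219 bits
  H(C) = 0.9411 bits
  H(D) = 1.6796 bits

Ranking: B > A > D > C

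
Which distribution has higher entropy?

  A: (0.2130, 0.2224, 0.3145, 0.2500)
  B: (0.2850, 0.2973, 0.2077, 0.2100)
A

Both distributions are close to uniform, making this a harder comparison.

H(A) = 1.9825 bits
H(B) = 1.9802 bits

The distribution closer to uniform has higher entropy.
Answer: A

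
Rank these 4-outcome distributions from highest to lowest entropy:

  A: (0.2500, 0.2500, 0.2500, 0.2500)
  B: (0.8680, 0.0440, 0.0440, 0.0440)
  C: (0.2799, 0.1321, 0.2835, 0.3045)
A > C > B

Key insight: Entropy is maximized by uniform distributions and minimized by concentrated distributions.

- Uniform distributions have maximum entropy log₂(4) = 2.0000 bits
- The more "peaked" or concentrated a distribution, the lower its entropy

Entropies:
  H(A) = 2.0000 bits
  H(B) = 0.7721 bits
  H(C) = 1.9379 bits

Ranking: A > C > B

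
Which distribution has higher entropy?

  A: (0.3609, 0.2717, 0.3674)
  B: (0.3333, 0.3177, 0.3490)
B

Both distributions are close to uniform, making this a harder comparison.

H(A) = 1.5721 bits
H(B) = 1.5839 bits

The distribution closer to uniform has higher entropy.
Answer: B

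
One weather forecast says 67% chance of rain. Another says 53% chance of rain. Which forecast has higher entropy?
53% forecast

Treat each forecast as a Bernoulli distribution. Binary entropy is maximized at p=0.5 and falls off symmetrically toward 0 or 1. The 53% forecast is closer to 50%, so it is more uncertain. H(67%) ≈ 0.915 bits, H(53%) ≈ 0.997 bits.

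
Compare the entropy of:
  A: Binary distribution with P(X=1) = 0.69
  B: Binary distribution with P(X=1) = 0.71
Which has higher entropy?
A

For binary distributions, entropy is maximized at p=0.5 and decreases as p moves toward 0 or 1.

H(A) = H(0.69) = 0.8932 bits
H(B) = H(0.71) = 0.8687 bits

Distribution A (p=0.69) is closer to uniform (p=0.5), so it has higher entropy.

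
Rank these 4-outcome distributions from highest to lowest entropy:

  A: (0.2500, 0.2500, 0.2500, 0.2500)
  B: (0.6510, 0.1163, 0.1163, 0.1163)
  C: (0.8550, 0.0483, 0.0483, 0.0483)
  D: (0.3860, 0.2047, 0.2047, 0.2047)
A > D > B > C

Key insight: Entropy is maximized by uniform distributions and minimized by concentrated distributions.

Entropies:
  H(A) = 2.0000 bits
  H(B) = 1.4863 bits
  H(C) = 0.8270 bits
  H(D) = 1.9353 bits

Ranking: A > D > B > C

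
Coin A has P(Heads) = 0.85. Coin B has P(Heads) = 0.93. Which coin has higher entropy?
A

For binary distributions, entropy is maximized at p=0.5 and decreases as p moves toward 0 or 1.

H(A) = H(0.85) = 0.6098 bits
H(B) = H(0.93) = 0.3659 bits

Distribution A (p=0.85) is closer to uniform (p=0.5), so it has higher entropy.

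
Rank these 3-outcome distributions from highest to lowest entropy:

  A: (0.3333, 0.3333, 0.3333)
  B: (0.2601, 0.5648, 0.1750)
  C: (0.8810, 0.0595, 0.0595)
A > B > C

Key insight: Entropy is maximized by uniform distributions and minimized by concentrated distributions.

- Uniform distributions have maximum entropy log₂(3) = 1.5850 bits
- The more "peaked" or concentrated a distribution, the lower its entropy

Entropies:
  H(A) = 1.5850 bits
  H(B) = 1.4109 bits
  H(C) = 0.6455 bits

Ranking: A > B > C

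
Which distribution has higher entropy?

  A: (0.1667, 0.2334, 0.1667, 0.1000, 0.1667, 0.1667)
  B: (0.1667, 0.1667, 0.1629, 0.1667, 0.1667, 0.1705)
B

Both distributions are close to uniform, making this a harder comparison.

H(A) = 2.5454 bits
H(B) = 2.5848 bits

The distribution closer to uniform has higher entropy.
Answer: B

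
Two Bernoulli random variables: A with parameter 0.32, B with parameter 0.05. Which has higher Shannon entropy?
A

For binary distributions, entropy is maximized at p=0.5 and decreases as p moves toward 0 or 1.

H(A) = H(0.32) = 0.9044 bits
H(B) = H(0.05) = 0.2864 bits

Distribution A (p=0.32) is closer to uniform (p=0.5), so it has higher entropy.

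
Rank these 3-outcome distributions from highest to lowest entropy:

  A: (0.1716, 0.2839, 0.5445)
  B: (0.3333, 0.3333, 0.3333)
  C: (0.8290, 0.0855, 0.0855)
B > A > C

Key insight: Entropy is maximized by uniform distributions and minimized by concentrated distributions.

- Uniform distributions have maximum entropy log₂(3) = 1.5850 bits
- The more "peaked" or concentrated a distribution, the lower its entropy

Entropies:
  H(A) = 1.4296 bits
  H(B) = 1.5850 bits
  H(C) = 0.8310 bits

Ranking: B > A > C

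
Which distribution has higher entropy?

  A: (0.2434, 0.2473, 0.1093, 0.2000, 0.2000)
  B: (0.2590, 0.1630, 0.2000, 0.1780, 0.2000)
B

Both distributions are close to uniform, making this a harder comparison.

H(A) = 2.2725 bits
H(B) = 2.3033 bits

The distribution closer to uniform has higher entropy.
Answer: B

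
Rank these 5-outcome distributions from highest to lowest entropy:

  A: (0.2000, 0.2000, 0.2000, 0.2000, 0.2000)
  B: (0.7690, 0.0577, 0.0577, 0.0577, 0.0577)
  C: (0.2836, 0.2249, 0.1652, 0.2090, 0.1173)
A > C > B

Key insight: Entropy is maximized by uniform distributions and minimized by concentrated distributions.

- Uniform distributions have maximum entropy log₂(5) = 2.3219 bits
- The more "peaked" or concentrated a distribution, the lower its entropy

Entropies:
  H(A) = 2.3219 bits
  H(B) = 1.2418 bits
  H(C) = 2.2635 bits

Ranking: A > C > B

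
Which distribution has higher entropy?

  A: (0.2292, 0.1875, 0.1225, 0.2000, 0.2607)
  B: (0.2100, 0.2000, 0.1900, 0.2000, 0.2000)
B

Both distributions are close to uniform, making this a harder comparison.

H(A) = 2.2812 bits
H(B) = 2.3212 bits

The distribution closer to uniform has higher entropy.
Answer: B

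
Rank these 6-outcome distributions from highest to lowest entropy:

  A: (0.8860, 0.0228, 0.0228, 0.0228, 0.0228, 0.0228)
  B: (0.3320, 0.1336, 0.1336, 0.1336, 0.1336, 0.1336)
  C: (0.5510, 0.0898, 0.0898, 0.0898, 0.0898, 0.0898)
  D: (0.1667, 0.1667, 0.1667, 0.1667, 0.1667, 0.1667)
D > B > C > A

Key insight: Entropy is maximized by uniform distributions and minimized by concentrated distributions.

Entropies:
  H(A) = 0.7766 bits
  H(B) = 2.4680 bits
  H(C) = 2.0350 bits
  H(D) = 2.5850 bits

Ranking: D > B > C > A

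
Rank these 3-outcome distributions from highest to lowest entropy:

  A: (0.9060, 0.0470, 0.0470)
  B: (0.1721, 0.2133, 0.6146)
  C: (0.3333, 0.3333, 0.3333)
C > B > A

Key insight: Entropy is maximized by uniform distributions and minimized by concentrated distributions.

- Uniform distributions have maximum entropy log₂(3) = 1.5850 bits
- The more "peaked" or concentrated a distribution, the lower its entropy

Entropies:
  H(A) = 0.5437 bits
  H(B) = 1.3440 bits
  H(C) = 1.5850 bits

Ranking: C > B > A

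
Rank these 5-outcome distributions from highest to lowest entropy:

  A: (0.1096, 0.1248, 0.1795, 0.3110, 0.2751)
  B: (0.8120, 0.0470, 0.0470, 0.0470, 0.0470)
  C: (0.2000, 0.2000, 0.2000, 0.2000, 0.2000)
C > A > B

Key insight: Entropy is maximized by uniform distributions and minimized by concentrated distributions.

- Uniform distributions have maximum entropy log₂(5) = 2.3219 bits
- The more "peaked" or concentrated a distribution, the lower its entropy

Entropies:
  H(A) = 2.2053 bits
  H(B) = 1.0733 bits
  H(C) = 2.3219 bits

Ranking: C > A > B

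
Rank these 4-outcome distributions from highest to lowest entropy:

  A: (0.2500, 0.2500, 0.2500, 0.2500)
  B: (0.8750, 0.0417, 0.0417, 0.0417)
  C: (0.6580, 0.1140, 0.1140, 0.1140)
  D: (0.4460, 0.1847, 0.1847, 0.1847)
A > D > C > B

Key insight: Entropy is maximized by uniform distributions and minimized by concentrated distributions.

Entropies:
  H(A) = 2.0000 bits
  H(B) = 0.7417 bits
  H(C) = 1.4688 bits
  H(D) = 1.8696 bits

Ranking: A > D > C > B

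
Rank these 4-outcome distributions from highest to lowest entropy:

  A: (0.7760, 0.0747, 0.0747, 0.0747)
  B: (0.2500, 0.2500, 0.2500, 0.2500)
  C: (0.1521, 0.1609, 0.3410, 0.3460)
B > C > A

Key insight: Entropy is maximized by uniform distributions and minimized by concentrated distributions.

- Uniform distributions have maximum entropy log₂(4) = 2.0000 bits
- The more "peaked" or concentrated a distribution, the lower its entropy

Entropies:
  H(A) = 1.1224 bits
  H(B) = 2.0000 bits
  H(C) = 1.8964 bits

Ranking: B > C > A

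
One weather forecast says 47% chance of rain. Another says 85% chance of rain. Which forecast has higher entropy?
47% forecast

Treat each forecast as a Bernoulli distribution. Binary entropy is maximized at p=0.5 and falls off symmetrically toward 0 or 1. The 47% forecast is closer to 50%, so it is more uncertain. H(47%) ≈ 0.997 bits, H(85%) ≈ 0.610 bits.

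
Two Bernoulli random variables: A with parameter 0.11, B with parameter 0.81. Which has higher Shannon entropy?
B

For binary distributions, entropy is maximized at p=0.5 and decreases as p moves toward 0 or 1.

H(A) = H(0.11) = 0.4999 bits
H(B) = H(0.81) = 0.7015 bits

Distribution B (p=0.81) is closer to uniform (p=0.5), so it has higher entropy.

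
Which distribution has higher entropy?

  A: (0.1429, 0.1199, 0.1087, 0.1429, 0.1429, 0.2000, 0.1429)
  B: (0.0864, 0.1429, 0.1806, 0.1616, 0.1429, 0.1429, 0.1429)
A

Both distributions are close to uniform, making this a harder comparison.

H(A) = 2.7835 bits
H(B) = 2.7803 bits

The distribution closer to uniform has higher entropy.
Answer: A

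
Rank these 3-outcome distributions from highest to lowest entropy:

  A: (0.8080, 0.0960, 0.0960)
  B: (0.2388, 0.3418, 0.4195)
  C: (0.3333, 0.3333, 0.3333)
C > B > A

Key insight: Entropy is maximized by uniform distributions and minimized by concentrated distributions.

- Uniform distributions have maximum entropy log₂(3) = 1.5850 bits
- The more "peaked" or concentrated a distribution, the lower its entropy

Entropies:
  H(A) = 0.8976 bits
  H(B) = 1.5485 bits
  H(C) = 1.5850 bits

Ranking: C > B > A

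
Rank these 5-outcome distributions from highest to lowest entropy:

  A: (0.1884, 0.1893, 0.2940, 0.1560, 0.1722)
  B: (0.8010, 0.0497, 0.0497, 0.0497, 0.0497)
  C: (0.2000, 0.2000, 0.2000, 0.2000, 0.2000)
C > A > B

Key insight: Entropy is maximized by uniform distributions and minimized by concentrated distributions.

- Uniform distributions have maximum entropy log₂(5) = 2.3219 bits
- The more "peaked" or concentrated a distribution, the lower its entropy

Entropies:
  H(A) = 2.2827 bits
  H(B) = 1.1179 bits
  H(C) = 2.3219 bits

Ranking: C > A > B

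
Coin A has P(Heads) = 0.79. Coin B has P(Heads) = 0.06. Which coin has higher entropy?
A

For binary distributions, entropy is maximized at p=0.5 and decreases as p moves toward 0 or 1.

H(A) = H(0.79) = 0.7415 bits
H(B) = H(0.06) = 0.3274 bits

Distribution A (p=0.79) is closer to uniform (p=0.5), so it has higher entropy.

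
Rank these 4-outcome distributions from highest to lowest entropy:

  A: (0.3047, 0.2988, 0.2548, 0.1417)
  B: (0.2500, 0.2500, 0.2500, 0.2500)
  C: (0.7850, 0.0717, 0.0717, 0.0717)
B > A > C

Key insight: Entropy is maximized by uniform distributions and minimized by concentrated distributions.

- Uniform distributions have maximum entropy log₂(4) = 2.0000 bits
- The more "peaked" or concentrated a distribution, the lower its entropy

Entropies:
  H(A) = 1.9453 bits
  H(B) = 2.0000 bits
  H(C) = 1.0917 bits

Ranking: B > A > C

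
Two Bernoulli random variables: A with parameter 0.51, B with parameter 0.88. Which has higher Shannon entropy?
A

For binary distributions, entropy is maximized at p=0.5 and decreases as p moves toward 0 or 1.

H(A) = H(0.51) = 0.9997 bits
H(B) = H(0.88) = 0.5294 bits

Distribution A (p=0.51) is closer to uniform (p=0.5), so it has higher entropy.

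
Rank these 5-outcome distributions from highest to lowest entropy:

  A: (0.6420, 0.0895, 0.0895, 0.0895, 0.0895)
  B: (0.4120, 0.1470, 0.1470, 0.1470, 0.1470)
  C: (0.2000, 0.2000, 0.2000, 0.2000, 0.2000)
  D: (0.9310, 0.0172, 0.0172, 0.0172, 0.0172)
C > B > A > D

Key insight: Entropy is maximized by uniform distributions and minimized by concentrated distributions.

Entropies:
  H(A) = 1.6570 bits
  H(B) = 2.1535 bits
  H(C) = 2.3219 bits
  H(D) = 0.5002 bits

Ranking: C > B > A > D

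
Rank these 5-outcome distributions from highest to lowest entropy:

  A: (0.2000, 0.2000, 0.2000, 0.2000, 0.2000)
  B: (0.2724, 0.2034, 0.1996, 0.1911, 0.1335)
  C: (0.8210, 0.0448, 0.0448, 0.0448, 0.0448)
A > B > C

Key insight: Entropy is maximized by uniform distributions and minimized by concentrated distributions.

- Uniform distributions have maximum entropy log₂(5) = 2.3219 bits
- The more "peaked" or concentrated a distribution, the lower its entropy

Entropies:
  H(A) = 2.3219 bits
  H(B) = 2.2865 bits
  H(C) = 1.0359 bits

Ranking: A > B > C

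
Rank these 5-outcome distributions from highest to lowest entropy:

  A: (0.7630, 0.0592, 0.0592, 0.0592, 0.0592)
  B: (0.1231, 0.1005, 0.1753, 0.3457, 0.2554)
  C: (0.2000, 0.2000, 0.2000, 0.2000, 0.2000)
C > B > A

Key insight: Entropy is maximized by uniform distributions and minimized by concentrated distributions.

- Uniform distributions have maximum entropy log₂(5) = 2.3219 bits
- The more "peaked" or concentrated a distribution, the lower its entropy

Entropies:
  H(A) = 1.2640 bits
  H(B) = 2.1782 bits
  H(C) = 2.3219 bits

Ranking: C > B > A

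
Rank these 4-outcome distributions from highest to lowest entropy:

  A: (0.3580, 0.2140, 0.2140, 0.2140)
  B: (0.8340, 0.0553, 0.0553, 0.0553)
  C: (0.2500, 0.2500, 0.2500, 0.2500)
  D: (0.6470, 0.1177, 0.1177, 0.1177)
C > A > D > B

Key insight: Entropy is maximized by uniform distributions and minimized by concentrated distributions.

Entropies:
  H(A) = 1.9586 bits
  H(B) = 0.9116 bits
  H(C) = 2.0000 bits
  H(D) = 1.4962 bits

Ranking: C > A > D > B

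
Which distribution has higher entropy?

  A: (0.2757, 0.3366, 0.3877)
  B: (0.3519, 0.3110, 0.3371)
B

Both distributions are close to uniform, making this a harder comparison.

H(A) = 1.5712 bits
H(B) = 1.5831 bits

The distribution closer to uniform has higher entropy.
Answer: B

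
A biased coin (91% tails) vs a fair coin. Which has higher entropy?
Fair coin

The fair coin is uniform (p=0.5), maximizing binary entropy at 1 bit. The biased coin has H(0.91) ≈ 0.436 bits — its outcome is more predictable, so its entropy is lower.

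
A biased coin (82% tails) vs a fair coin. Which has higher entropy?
Fair coin

The fair coin is uniform (p=0.5), maximizing binary entropy at 1 bit. The biased coin has H(0.82) ≈ 0.680 bits — its outcome is more predictable, so its entropy is lower.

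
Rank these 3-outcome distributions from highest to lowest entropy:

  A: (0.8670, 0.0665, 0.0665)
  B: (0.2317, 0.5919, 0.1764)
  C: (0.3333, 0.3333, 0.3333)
C > B > A

Key insight: Entropy is maximized by uniform distributions and minimized by concentrated distributions.

- Uniform distributions have maximum entropy log₂(3) = 1.5850 bits
- The more "peaked" or concentrated a distribution, the lower its entropy

Entropies:
  H(A) = 0.6986 bits
  H(B) = 1.3781 bits
  H(C) = 1.5850 bits

Ranking: C > B > A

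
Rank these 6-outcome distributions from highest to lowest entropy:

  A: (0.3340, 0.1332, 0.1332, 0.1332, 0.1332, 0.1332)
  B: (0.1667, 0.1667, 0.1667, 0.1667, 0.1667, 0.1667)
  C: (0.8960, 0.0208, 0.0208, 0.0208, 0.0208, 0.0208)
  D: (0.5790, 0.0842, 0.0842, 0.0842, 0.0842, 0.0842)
B > A > D > C

Key insight: Entropy is maximized by uniform distributions and minimized by concentrated distributions.

Entropies:
  H(A) = 2.4654 bits
  H(B) = 2.5850 bits
  H(C) = 0.7230 bits
  H(D) = 1.9594 bits

Ranking: B > A > D > C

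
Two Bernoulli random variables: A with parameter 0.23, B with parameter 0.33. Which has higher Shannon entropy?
B

For binary distributions, entropy is maximized at p=0.5 and decreases as p moves toward 0 or 1.

H(A) = H(0.23) = 0.7780 bits
H(B) = H(0.33) = 0.9149 bits

Distribution B (p=0.33) is closer to uniform (p=0.5), so it has higher entropy.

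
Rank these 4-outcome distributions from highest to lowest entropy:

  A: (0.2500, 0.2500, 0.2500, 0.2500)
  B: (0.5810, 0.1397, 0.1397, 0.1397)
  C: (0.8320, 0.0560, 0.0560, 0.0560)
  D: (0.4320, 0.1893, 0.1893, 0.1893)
A > D > B > C

Key insight: Entropy is maximized by uniform distributions and minimized by concentrated distributions.

Entropies:
  H(A) = 2.0000 bits
  H(B) = 1.6451 bits
  H(C) = 0.9194 bits
  H(D) = 1.8869 bits

Ranking: A > D > B > C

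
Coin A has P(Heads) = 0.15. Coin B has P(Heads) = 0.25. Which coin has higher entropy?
B

For binary distributions, entropy is maximized at p=0.5 and decreases as p moves toward 0 or 1.

H(A) = H(0.15) = 0.6098 bits
H(B) = H(0.25) = 0.8113 bits

Distribution B (p=0.25) is closer to uniform (p=0.5), so it has higher entropy.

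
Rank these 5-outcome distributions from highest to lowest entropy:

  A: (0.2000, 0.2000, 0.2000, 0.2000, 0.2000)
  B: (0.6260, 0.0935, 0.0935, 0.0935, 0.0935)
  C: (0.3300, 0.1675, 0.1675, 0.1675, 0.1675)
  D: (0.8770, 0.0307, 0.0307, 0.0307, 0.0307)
A > C > B > D

Key insight: Entropy is maximized by uniform distributions and minimized by concentrated distributions.

Entropies:
  H(A) = 2.3219 bits
  H(B) = 1.7017 bits
  H(C) = 2.2549 bits
  H(D) = 0.7839 bits

Ranking: A > C > B > D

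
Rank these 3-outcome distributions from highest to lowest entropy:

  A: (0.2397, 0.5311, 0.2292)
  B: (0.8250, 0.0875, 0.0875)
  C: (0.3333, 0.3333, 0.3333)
C > A > B

Key insight: Entropy is maximized by uniform distributions and minimized by concentrated distributions.

- Uniform distributions have maximum entropy log₂(3) = 1.5850 bits
- The more "peaked" or concentrated a distribution, the lower its entropy

Entropies:
  H(A) = 1.4660 bits
  H(B) = 0.8440 bits
  H(C) = 1.5850 bits

Ranking: C > A > B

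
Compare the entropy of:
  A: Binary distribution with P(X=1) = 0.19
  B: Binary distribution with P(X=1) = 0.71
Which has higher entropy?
B

For binary distributions, entropy is maximized at p=0.5 and decreases as p moves toward 0 or 1.

H(A) = H(0.19) = 0.7015 bits
H(B) = H(0.71) = 0.8687 bits

Distribution B (p=0.71) is closer to uniform (p=0.5), so it has higher entropy.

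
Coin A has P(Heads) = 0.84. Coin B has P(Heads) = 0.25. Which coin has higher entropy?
B

For binary distributions, entropy is maximized at p=0.5 and decreases as p moves toward 0 or 1.

H(A) = H(0.84) = 0.6343 bits
H(B) = H(0.25) = 0.8113 bits

Distribution B (p=0.25) is closer to uniform (p=0.5), so it has higher entropy.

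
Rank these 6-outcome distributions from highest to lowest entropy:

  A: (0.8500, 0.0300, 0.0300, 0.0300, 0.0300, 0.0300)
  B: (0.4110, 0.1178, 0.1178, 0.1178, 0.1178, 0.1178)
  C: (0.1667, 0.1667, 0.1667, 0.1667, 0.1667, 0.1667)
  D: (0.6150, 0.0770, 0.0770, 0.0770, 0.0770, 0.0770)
C > B > D > A

Key insight: Entropy is maximized by uniform distributions and minimized by concentrated distributions.

Entropies:
  H(A) = 0.9581 bits
  H(B) = 2.3446 bits
  H(C) = 2.5850 bits
  H(D) = 1.8554 bits

Ranking: C > B > D > A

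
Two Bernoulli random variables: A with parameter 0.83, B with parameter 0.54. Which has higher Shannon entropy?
B

For binary distributions, entropy is maximized at p=0.5 and decreases as p moves toward 0 or 1.

H(A) = H(0.83) = 0.6577 bits
H(B) = H(0.54) = 0.9954 bits

Distribution B (p=0.54) is closer to uniform (p=0.5), so it has higher entropy.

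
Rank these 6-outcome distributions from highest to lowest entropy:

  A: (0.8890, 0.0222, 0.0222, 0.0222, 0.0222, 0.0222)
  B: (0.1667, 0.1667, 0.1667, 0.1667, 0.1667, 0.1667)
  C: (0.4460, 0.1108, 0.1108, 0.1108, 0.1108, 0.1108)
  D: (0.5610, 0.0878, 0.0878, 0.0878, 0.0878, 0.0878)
B > C > D > A

Key insight: Entropy is maximized by uniform distributions and minimized by concentrated distributions.

Entropies:
  H(A) = 0.7607 bits
  H(B) = 2.5850 bits
  H(C) = 2.2779 bits
  H(D) = 2.0086 bits

Ranking: B > C > D > A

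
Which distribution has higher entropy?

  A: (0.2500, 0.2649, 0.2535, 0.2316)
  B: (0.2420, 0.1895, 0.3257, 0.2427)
A

Both distributions are close to uniform, making this a harder comparison.

H(A) = 1.9983 bits
H(B) = 1.9731 bits

The distribution closer to uniform has higher entropy.
Answer: A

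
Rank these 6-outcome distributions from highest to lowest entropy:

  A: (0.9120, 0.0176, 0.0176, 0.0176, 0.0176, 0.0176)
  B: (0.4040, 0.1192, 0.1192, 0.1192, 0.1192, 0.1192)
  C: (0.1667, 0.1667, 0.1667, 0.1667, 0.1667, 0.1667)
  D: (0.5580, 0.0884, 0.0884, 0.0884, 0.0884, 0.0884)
C > B > D > A

Key insight: Entropy is maximized by uniform distributions and minimized by concentrated distributions.

Entropies:
  H(A) = 0.6341 bits
  H(B) = 2.3571 bits
  H(C) = 2.5850 bits
  H(D) = 2.0166 bits

Ranking: C > B > D > A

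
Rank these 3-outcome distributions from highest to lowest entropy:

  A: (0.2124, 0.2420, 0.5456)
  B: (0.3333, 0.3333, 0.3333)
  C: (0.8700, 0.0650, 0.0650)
B > A > C

Key insight: Entropy is maximized by uniform distributions and minimized by concentrated distributions.

- Uniform distributions have maximum entropy log₂(3) = 1.5850 bits
- The more "peaked" or concentrated a distribution, the lower its entropy

Entropies:
  H(A) = 1.4470 bits
  H(B) = 1.5850 bits
  H(C) = 0.6874 bits

Ranking: B > A > C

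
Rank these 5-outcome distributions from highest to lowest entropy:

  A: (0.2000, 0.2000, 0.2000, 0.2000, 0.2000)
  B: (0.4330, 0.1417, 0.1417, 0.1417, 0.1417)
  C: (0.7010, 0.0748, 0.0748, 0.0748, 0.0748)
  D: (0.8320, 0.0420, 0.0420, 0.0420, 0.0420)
A > B > C > D

Key insight: Entropy is maximized by uniform distributions and minimized by concentrated distributions.

Entropies:
  H(A) = 2.3219 bits
  H(B) = 2.1210 bits
  H(C) = 1.4781 bits
  H(D) = 0.9891 bits

Ranking: A > B > C > D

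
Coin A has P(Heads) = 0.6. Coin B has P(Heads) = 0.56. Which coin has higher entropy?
B

For binary distributions, entropy is maximized at p=0.5 and decreases as p moves toward 0 or 1.

H(A) = H(0.6) = 0.9710 bits
H(B) = H(0.56) = 0.9896 bits

Distribution B (p=0.56) is closer to uniform (p=0.5), so it has higher entropy.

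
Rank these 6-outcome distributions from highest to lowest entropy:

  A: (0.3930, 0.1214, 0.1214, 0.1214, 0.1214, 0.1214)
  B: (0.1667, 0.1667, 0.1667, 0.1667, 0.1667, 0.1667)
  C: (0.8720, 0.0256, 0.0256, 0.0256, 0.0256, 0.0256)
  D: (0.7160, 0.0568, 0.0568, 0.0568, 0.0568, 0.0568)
B > A > D > C

Key insight: Entropy is maximized by uniform distributions and minimized by concentrated distributions.

Entropies:
  H(A) = 2.3761 bits
  H(B) = 2.5850 bits
  H(C) = 0.8491 bits
  H(D) = 1.5203 bits

Ranking: B > A > D > C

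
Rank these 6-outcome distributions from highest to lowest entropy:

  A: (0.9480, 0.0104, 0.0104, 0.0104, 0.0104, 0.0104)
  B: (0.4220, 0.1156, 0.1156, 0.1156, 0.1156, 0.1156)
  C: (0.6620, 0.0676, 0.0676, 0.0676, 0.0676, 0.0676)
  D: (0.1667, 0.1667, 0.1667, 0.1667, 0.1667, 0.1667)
D > B > C > A

Key insight: Entropy is maximized by uniform distributions and minimized by concentrated distributions.

Entropies:
  H(A) = 0.4156 bits
  H(B) = 2.3244 bits
  H(C) = 1.7077 bits
  H(D) = 2.5850 bits

Ranking: D > B > C > A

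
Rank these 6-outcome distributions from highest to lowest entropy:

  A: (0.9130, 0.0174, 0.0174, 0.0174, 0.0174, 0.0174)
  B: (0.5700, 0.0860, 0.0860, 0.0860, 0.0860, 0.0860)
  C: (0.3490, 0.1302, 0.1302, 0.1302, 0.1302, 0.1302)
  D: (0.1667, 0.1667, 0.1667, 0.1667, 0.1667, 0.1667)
D > C > B > A

Key insight: Entropy is maximized by uniform distributions and minimized by concentrated distributions.

Entropies:
  H(A) = 0.6284 bits
  H(B) = 1.9842 bits
  H(C) = 2.4447 bits
  H(D) = 2.5850 bits

Ranking: D > C > B > A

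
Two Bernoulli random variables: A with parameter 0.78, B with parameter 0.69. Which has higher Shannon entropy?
B

For binary distributions, entropy is maximized at p=0.5 and decreases as p moves toward 0 or 1.

H(A) = H(0.78) = 0.7602 bits
H(B) = H(0.69) = 0.8932 bits

Distribution B (p=0.69) is closer to uniform (p=0.5), so it has higher entropy.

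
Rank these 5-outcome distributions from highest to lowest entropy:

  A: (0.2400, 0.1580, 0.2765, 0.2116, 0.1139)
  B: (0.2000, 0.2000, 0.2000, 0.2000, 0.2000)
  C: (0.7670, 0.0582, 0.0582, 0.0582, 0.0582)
B > A > C

Key insight: Entropy is maximized by uniform distributions and minimized by concentrated distributions.

- Uniform distributions have maximum entropy log₂(5) = 2.3219 bits
- The more "peaked" or concentrated a distribution, the lower its entropy

Entropies:
  H(A) = 2.2587 bits
  H(B) = 2.3219 bits
  H(C) = 1.2492 bits

Ranking: B > A > C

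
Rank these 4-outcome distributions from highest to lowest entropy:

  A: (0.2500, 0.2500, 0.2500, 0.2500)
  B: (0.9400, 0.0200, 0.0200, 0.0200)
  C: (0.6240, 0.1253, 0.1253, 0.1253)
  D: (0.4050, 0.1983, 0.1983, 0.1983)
A > D > C > B

Key insight: Entropy is maximized by uniform distributions and minimized by concentrated distributions.

Entropies:
  H(A) = 2.0000 bits
  H(B) = 0.4225 bits
  H(C) = 1.5511 bits
  H(D) = 1.9169 bits

Ranking: A > D > C > B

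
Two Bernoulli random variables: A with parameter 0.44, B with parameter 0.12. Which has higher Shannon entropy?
A

For binary distributions, entropy is maximized at p=0.5 and decreases as p moves toward 0 or 1.

H(A) = H(0.44) = 0.9896 bits
H(B) = H(0.12) = 0.5294 bits

Distribution A (p=0.44) is closer to uniform (p=0.5), so it has higher entropy.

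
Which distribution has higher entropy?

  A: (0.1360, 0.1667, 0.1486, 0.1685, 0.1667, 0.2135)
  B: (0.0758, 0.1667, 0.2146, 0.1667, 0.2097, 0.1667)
A

Both distributions are close to uniform, making this a harder comparison.

H(A) = 2.5705 bits
H(B) = 2.5235 bits

The distribution closer to uniform has higher entropy.
Answer: A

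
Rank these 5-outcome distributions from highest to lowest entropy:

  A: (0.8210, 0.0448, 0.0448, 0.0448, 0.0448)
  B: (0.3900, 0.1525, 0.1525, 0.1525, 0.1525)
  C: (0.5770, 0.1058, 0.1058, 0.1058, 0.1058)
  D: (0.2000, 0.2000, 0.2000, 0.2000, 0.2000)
D > B > C > A

Key insight: Entropy is maximized by uniform distributions and minimized by concentrated distributions.

Entropies:
  H(A) = 1.0359 bits
  H(B) = 2.1848 bits
  H(C) = 1.8288 bits
  H(D) = 2.3219 bits

Ranking: D > B > C > A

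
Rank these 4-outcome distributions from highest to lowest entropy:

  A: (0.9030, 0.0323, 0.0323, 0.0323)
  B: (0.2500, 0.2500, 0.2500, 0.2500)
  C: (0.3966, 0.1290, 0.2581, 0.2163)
B > C > A

Key insight: Entropy is maximized by uniform distributions and minimized by concentrated distributions.

- Uniform distributions have maximum entropy log₂(4) = 2.0000 bits
- The more "peaked" or concentrated a distribution, the lower its entropy

Entropies:
  H(A) = 0.6132 bits
  H(B) = 2.0000 bits
  H(C) = 1.8924 bits

Ranking: B > C > A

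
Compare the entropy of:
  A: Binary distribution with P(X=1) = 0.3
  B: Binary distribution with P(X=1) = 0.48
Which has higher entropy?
B

For binary distributions, entropy is maximized at p=0.5 and decreases as p moves toward 0 or 1.

H(A) = H(0.3) = 0.8813 bits
H(B) = H(0.48) = 0.9988 bits

Distribution B (p=0.48) is closer to uniform (p=0.5), so it has higher entropy.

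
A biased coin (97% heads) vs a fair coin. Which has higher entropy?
Fair coin

The fair coin is uniform (p=0.5), maximizing binary entropy at 1 bit. The biased coin has H(0.97) ≈ 0.194 bits — its outcome is more predictable, so its entropy is lower.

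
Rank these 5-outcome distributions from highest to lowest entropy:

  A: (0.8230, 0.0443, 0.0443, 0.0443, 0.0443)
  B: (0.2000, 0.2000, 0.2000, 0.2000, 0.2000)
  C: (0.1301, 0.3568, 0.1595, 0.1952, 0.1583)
B > C > A

Key insight: Entropy is maximized by uniform distributions and minimized by concentrated distributions.

- Uniform distributions have maximum entropy log₂(5) = 2.3219 bits
- The more "peaked" or concentrated a distribution, the lower its entropy

Entropies:
  H(A) = 1.0275 bits
  H(B) = 2.3219 bits
  H(C) = 2.2168 bits

Ranking: B > C > A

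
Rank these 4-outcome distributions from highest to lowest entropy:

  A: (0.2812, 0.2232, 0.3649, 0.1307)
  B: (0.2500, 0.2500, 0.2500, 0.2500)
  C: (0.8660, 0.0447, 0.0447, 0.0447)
B > A > C

Key insight: Entropy is maximized by uniform distributions and minimized by concentrated distributions.

- Uniform distributions have maximum entropy log₂(4) = 2.0000 bits
- The more "peaked" or concentrated a distribution, the lower its entropy

Entropies:
  H(A) = 1.9121 bits
  H(B) = 2.0000 bits
  H(C) = 0.7807 bits

Ranking: B > A > C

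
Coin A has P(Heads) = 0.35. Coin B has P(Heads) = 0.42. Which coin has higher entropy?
B

For binary distributions, entropy is maximized at p=0.5 and decreases as p moves toward 0 or 1.

H(A) = H(0.35) = 0.9341 bits
H(B) = H(0.42) = 0.9815 bits

Distribution B (p=0.42) is closer to uniform (p=0.5), so it has higher entropy.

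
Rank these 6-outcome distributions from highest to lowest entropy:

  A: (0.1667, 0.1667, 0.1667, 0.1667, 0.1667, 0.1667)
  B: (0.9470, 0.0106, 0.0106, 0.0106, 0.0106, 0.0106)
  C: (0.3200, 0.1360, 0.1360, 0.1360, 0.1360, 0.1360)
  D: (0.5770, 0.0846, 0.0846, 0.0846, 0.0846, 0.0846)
A > C > D > B

Key insight: Entropy is maximized by uniform distributions and minimized by concentrated distributions.

Entropies:
  H(A) = 2.5850 bits
  H(B) = 0.4221 bits
  H(C) = 2.4833 bits
  H(D) = 1.9650 bits

Ranking: A > C > D > B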